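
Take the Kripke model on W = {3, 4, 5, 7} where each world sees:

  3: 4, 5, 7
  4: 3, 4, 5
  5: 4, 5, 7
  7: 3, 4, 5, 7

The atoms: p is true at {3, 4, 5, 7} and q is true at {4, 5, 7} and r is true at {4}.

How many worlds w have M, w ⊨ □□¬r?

3: successors {4, 5, 7}; □¬r there: 4:F, 5:F, 7:F. ✗
4: successors {3, 4, 5}; □¬r there: 3:F, 4:F, 5:F. ✗
5: successors {4, 5, 7}; □¬r there: 4:F, 5:F, 7:F. ✗
7: successors {3, 4, 5, 7}; □¬r there: 3:F, 4:F, 5:F, 7:F. ✗
Satisfying worlds: ∅.

0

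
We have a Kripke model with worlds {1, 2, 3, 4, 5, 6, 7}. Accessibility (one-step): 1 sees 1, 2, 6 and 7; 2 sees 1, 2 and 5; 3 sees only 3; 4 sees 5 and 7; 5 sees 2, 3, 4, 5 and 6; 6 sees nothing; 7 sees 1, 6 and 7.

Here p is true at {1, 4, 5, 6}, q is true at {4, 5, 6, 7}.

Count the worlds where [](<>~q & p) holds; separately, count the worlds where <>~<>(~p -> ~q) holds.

1 and 3

For [](<>~q & p):
1: successors {1, 2, 6, 7}; <>~q & p there: 1:T, 2:F, 6:F, 7:F. ✗
2: successors {1, 2, 5}; <>~q & p there: 1:T, 2:F, 5:T. ✗
3: successors {3}; <>~q & p there: 3:F. ✗
4: successors {5, 7}; <>~q & p there: 5:T, 7:F. ✗
5: successors {2, 3, 4, 5, 6}; <>~q & p there: 2:F, 3:F, 4:F, 5:T, 6:F. ✗
6: no successors, so [](<>~q & p) holds vacuously. ✓
7: successors {1, 6, 7}; <>~q & p there: 1:T, 6:F, 7:F. ✗
— 1 world.
For <>~<>(~p -> ~q):
1: successors {1, 2, 6, 7}; ~<>(~p -> ~q) there: 1:F, 2:F, 6:T, 7:F. ✓
2: successors {1, 2, 5}; ~<>(~p -> ~q) there: 1:F, 2:F, 5:F. ✗
3: successors {3}; ~<>(~p -> ~q) there: 3:F. ✗
4: successors {5, 7}; ~<>(~p -> ~q) there: 5:F, 7:F. ✗
5: successors {2, 3, 4, 5, 6}; ~<>(~p -> ~q) there: 2:F, 3:F, 4:F, 5:F, 6:T. ✓
6: no successors, so <>~<>(~p -> ~q) fails. ✗
7: successors {1, 6, 7}; ~<>(~p -> ~q) there: 1:F, 6:T, 7:F. ✓
— 3 worlds.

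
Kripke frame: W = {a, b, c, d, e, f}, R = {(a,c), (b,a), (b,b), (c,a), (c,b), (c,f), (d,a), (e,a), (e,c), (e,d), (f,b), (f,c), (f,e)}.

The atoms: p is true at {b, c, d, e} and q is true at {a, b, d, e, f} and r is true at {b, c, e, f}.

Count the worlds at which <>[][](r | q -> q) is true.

a: successors {c}; [][](r | q -> q) there: c:F. ✗
b: successors {a, b}; [][](r | q -> q) there: a:T, b:F. ✓
c: successors {a, b, f}; [][](r | q -> q) there: a:T, b:F, f:F. ✓
d: successors {a}; [][](r | q -> q) there: a:T. ✓
e: successors {a, c, d}; [][](r | q -> q) there: a:T, c:F, d:F. ✓
f: successors {b, c, e}; [][](r | q -> q) there: b:F, c:F, e:F. ✗
Satisfying worlds: {b, c, d, e}.

4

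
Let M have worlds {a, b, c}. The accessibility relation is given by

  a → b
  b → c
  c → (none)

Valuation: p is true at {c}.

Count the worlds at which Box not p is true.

2

a: successors {b}; not p there: b:T. ✓
b: successors {c}; not p there: c:F. ✗
c: no successors, so Box not p holds vacuously. ✓
Satisfying worlds: {a, c}.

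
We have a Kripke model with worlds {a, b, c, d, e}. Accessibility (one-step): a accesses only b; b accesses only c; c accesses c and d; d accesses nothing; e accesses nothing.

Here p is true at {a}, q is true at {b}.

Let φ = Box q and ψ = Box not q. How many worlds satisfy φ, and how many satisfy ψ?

For Box q:
a: successors {b}; q there: b:T. ✓
b: successors {c}; q there: c:F. ✗
c: successors {c, d}; q there: c:F, d:F. ✗
d: no successors, so Box q holds vacuously. ✓
e: no successors, so Box q holds vacuously. ✓
— 3 worlds.
For Box not q:
a: successors {b}; not q there: b:F. ✗
b: successors {c}; not q there: c:T. ✓
c: successors {c, d}; not q there: c:T, d:T. ✓
d: no successors, so Box not q holds vacuously. ✓
e: no successors, so Box not q holds vacuously. ✓
— 4 worlds.

3 and 4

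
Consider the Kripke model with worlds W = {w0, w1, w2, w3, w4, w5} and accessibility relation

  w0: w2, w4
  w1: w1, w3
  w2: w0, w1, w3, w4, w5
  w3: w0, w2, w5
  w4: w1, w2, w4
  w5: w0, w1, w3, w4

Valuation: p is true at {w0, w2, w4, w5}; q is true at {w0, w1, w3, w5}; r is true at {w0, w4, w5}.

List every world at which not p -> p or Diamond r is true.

w0: not p is F, p or Diamond r is T. ✓
w1: not p is T, p or Diamond r is F. ✗
w2: not p is F, p or Diamond r is T. ✓
w3: not p is T, p or Diamond r is T. ✓
w4: not p is F, p or Diamond r is T. ✓
w5: not p is F, p or Diamond r is T. ✓

{w0, w2, w3, w4, w5}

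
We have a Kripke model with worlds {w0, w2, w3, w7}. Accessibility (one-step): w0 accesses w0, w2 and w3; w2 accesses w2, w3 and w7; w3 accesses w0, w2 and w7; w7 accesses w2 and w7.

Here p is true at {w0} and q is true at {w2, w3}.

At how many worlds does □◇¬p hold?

w0: successors {w0, w2, w3}; ◇¬p there: w0:T, w2:T, w3:T. ✓
w2: successors {w2, w3, w7}; ◇¬p there: w2:T, w3:T, w7:T. ✓
w3: successors {w0, w2, w7}; ◇¬p there: w0:T, w2:T, w7:T. ✓
w7: successors {w2, w7}; ◇¬p there: w2:T, w7:T. ✓
Satisfying worlds: {w0, w2, w3, w7}.

4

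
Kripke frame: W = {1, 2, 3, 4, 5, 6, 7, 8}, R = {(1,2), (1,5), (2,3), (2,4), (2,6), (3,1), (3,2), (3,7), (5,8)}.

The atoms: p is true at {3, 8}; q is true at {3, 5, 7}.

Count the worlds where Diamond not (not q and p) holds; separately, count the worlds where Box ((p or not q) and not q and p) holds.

For Diamond not (not q and p):
1: successors {2, 5}; not (not q and p) there: 2:T, 5:T. ✓
2: successors {3, 4, 6}; not (not q and p) there: 3:T, 4:T, 6:T. ✓
3: successors {1, 2, 7}; not (not q and p) there: 1:T, 2:T, 7:T. ✓
4: no successors, so Diamond not (not q and p) fails. ✗
5: successors {8}; not (not q and p) there: 8:F. ✗
6: no successors, so Diamond not (not q and p) fails. ✗
7: no successors, so Diamond not (not q and p) fails. ✗
8: no successors, so Diamond not (not q and p) fails. ✗
— 3 worlds.
For Box ((p or not q) and not q and p):
1: successors {2, 5}; (p or not q) and not q and p there: 2:F, 5:F. ✗
2: successors {3, 4, 6}; (p or not q) and not q and p there: 3:F, 4:F, 6:F. ✗
3: successors {1, 2, 7}; (p or not q) and not q and p there: 1:F, 2:F, 7:F. ✗
4: no successors, so Box ((p or not q) and not q and p) holds vacuously. ✓
5: successors {8}; (p or not q) and not q and p there: 8:T. ✓
6: no successors, so Box ((p or not q) and not q and p) holds vacuously. ✓
7: no successors, so Box ((p or not q) and not q and p) holds vacuously. ✓
8: no successors, so Box ((p or not q) and not q and p) holds vacuously. ✓
— 5 worlds.

3 and 5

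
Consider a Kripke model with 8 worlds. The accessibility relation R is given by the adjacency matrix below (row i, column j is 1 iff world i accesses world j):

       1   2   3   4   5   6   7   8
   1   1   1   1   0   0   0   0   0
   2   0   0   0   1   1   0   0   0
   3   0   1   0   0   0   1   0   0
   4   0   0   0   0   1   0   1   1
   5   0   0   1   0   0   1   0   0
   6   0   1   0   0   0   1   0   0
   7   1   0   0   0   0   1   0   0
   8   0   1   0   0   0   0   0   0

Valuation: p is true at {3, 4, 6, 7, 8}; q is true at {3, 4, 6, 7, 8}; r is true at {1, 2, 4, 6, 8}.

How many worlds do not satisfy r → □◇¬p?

2

1: r is T, □◇¬p is T. ✓
2: r is T, □◇¬p is F. ✗
3: r is F, □◇¬p is T. ✓
4: r is T, □◇¬p is F. ✗
5: r is F, □◇¬p is T. ✓
6: r is T, □◇¬p is T. ✓
7: r is F, □◇¬p is T. ✓
8: r is T, □◇¬p is T. ✓
Satisfying worlds: {1, 3, 5, 6, 7, 8}.
So r → □◇¬p fails at the other 2 worlds.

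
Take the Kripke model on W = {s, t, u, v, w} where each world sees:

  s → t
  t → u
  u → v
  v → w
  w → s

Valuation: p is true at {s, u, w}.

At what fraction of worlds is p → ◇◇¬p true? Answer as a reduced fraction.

3/5

s: p is T, ◇◇¬p is F. ✗
t: p is F, ◇◇¬p is T. ✓
u: p is T, ◇◇¬p is F. ✗
v: p is F, ◇◇¬p is F. ✓
w: p is T, ◇◇¬p is T. ✓
That's 3 of 5 worlds, so 3/5.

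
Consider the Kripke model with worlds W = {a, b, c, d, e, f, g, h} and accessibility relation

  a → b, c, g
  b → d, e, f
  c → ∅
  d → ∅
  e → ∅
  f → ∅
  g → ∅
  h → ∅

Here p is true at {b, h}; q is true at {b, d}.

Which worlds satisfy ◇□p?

{a, b}

a: successors {b, c, g}; □p there: b:F, c:T, g:T. ✓
b: successors {d, e, f}; □p there: d:T, e:T, f:T. ✓
c: no successors, so ◇□p fails. ✗
d: no successors, so ◇□p fails. ✗
e: no successors, so ◇□p fails. ✗
f: no successors, so ◇□p fails. ✗
g: no successors, so ◇□p fails. ✗
h: no successors, so ◇□p fails. ✗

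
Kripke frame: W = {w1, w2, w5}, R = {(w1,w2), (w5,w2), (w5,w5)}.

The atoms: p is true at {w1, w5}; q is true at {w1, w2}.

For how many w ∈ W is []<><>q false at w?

w1: successors {w2}; <><>q there: w2:F. ✗
w2: no successors, so []<><>q holds vacuously. ✓
w5: successors {w2, w5}; <><>q there: w2:F, w5:T. ✗
Satisfying worlds: {w2}.
So []<><>q fails at the other 2 worlds.

2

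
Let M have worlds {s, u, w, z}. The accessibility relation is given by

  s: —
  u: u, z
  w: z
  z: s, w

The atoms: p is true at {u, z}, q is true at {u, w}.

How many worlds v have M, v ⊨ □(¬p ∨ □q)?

2

s: no successors, so □(¬p ∨ □q) holds vacuously. ✓
u: successors {u, z}; ¬p ∨ □q there: u:F, z:F. ✗
w: successors {z}; ¬p ∨ □q there: z:F. ✗
z: successors {s, w}; ¬p ∨ □q there: s:T, w:T. ✓
Satisfying worlds: {s, z}.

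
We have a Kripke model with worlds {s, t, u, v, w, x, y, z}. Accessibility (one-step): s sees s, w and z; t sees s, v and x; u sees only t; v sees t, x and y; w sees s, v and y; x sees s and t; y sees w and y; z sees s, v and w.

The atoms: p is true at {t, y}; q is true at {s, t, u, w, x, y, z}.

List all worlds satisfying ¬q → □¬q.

s: ¬q is F, □¬q is F. ✓
t: ¬q is F, □¬q is F. ✓
u: ¬q is F, □¬q is F. ✓
v: ¬q is T, □¬q is F. ✗
w: ¬q is F, □¬q is F. ✓
x: ¬q is F, □¬q is F. ✓
y: ¬q is F, □¬q is F. ✓
z: ¬q is F, □¬q is F. ✓

{s, t, u, w, x, y, z}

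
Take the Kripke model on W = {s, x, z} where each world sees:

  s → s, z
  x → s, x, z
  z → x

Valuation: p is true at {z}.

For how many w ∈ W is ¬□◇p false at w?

s: □◇p is F. ✓
x: □◇p is F. ✓
z: □◇p is T. ✗
Satisfying worlds: {s, x}.
So ¬□◇p fails at the other 1 world.

1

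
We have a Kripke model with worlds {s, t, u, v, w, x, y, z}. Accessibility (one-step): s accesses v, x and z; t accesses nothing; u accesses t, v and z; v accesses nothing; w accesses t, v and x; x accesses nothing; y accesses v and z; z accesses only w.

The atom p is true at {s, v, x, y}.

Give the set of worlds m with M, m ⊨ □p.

s: successors {v, x, z}; p there: v:T, x:T, z:F. ✗
t: no successors, so □p holds vacuously. ✓
u: successors {t, v, z}; p there: t:F, v:T, z:F. ✗
v: no successors, so □p holds vacuously. ✓
w: successors {t, v, x}; p there: t:F, v:T, x:T. ✗
x: no successors, so □p holds vacuously. ✓
y: successors {v, z}; p there: v:T, z:F. ✗
z: successors {w}; p there: w:F. ✗

{t, v, x}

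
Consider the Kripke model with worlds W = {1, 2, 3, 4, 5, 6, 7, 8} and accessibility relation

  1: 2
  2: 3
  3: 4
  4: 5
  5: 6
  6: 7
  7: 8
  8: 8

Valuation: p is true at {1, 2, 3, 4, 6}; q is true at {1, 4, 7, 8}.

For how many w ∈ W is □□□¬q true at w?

2

1: successors {2}; □□¬q there: 2:F. ✗
2: successors {3}; □□¬q there: 3:T. ✓
3: successors {4}; □□¬q there: 4:T. ✓
4: successors {5}; □□¬q there: 5:F. ✗
5: successors {6}; □□¬q there: 6:F. ✗
6: successors {7}; □□¬q there: 7:F. ✗
7: successors {8}; □□¬q there: 8:F. ✗
8: successors {8}; □□¬q there: 8:F. ✗
Satisfying worlds: {2, 3}.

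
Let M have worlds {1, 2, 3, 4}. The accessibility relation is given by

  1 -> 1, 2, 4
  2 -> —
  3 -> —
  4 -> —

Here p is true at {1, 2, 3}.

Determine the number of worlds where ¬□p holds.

1: □p is F. ✓
2: □p is T. ✗
3: □p is T. ✗
4: □p is T. ✗
Satisfying worlds: {1}.

1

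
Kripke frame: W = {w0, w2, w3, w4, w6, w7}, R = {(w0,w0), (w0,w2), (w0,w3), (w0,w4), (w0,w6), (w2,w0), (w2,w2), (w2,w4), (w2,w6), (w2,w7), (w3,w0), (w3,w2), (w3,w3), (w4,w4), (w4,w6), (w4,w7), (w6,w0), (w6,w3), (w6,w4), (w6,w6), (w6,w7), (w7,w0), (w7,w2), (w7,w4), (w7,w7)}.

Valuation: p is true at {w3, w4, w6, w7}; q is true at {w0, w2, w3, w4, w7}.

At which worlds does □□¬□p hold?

w0: successors {w0, w2, w3, w4, w6}; □¬□p there: w0:F, w2:F, w3:T, w4:F, w6:F. ✗
w2: successors {w0, w2, w4, w6, w7}; □¬□p there: w0:F, w2:F, w4:F, w6:F, w7:F. ✗
w3: successors {w0, w2, w3}; □¬□p there: w0:F, w2:F, w3:T. ✗
w4: successors {w4, w6, w7}; □¬□p there: w4:F, w6:F, w7:F. ✗
w6: successors {w0, w3, w4, w6, w7}; □¬□p there: w0:F, w3:T, w4:F, w6:F, w7:F. ✗
w7: successors {w0, w2, w4, w7}; □¬□p there: w0:F, w2:F, w4:F, w7:F. ✗

∅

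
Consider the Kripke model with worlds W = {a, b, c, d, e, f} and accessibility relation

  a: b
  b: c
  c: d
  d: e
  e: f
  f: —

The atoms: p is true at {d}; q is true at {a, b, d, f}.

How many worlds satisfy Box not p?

5

a: successors {b}; not p there: b:T. ✓
b: successors {c}; not p there: c:T. ✓
c: successors {d}; not p there: d:F. ✗
d: successors {e}; not p there: e:T. ✓
e: successors {f}; not p there: f:T. ✓
f: no successors, so Box not p holds vacuously. ✓
Satisfying worlds: {a, b, d, e, f}.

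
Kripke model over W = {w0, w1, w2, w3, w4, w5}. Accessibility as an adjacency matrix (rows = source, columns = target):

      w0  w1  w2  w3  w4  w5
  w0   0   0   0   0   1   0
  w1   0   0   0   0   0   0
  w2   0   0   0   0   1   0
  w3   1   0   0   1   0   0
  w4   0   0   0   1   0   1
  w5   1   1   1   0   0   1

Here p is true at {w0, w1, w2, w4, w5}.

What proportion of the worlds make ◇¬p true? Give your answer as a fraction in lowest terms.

1/3

w0: successors {w4}; ¬p there: w4:F. ✗
w1: no successors, so ◇¬p fails. ✗
w2: successors {w4}; ¬p there: w4:F. ✗
w3: successors {w0, w3}; ¬p there: w0:F, w3:T. ✓
w4: successors {w3, w5}; ¬p there: w3:T, w5:F. ✓
w5: successors {w0, w1, w2, w5}; ¬p there: w0:F, w1:F, w2:F, w5:F. ✗
That's 2 of 6 worlds, so 2/6 = 1/3.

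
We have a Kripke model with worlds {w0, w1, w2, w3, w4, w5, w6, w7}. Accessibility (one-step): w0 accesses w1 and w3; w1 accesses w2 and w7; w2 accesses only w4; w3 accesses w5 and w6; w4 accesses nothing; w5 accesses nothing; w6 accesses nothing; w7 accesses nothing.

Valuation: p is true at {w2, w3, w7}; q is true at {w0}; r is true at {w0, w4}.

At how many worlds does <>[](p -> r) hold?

w0: successors {w1, w3}; [](p -> r) there: w1:F, w3:T. ✓
w1: successors {w2, w7}; [](p -> r) there: w2:T, w7:T. ✓
w2: successors {w4}; [](p -> r) there: w4:T. ✓
w3: successors {w5, w6}; [](p -> r) there: w5:T, w6:T. ✓
w4: no successors, so <>[](p -> r) fails. ✗
w5: no successors, so <>[](p -> r) fails. ✗
w6: no successors, so <>[](p -> r) fails. ✗
w7: no successors, so <>[](p -> r) fails. ✗
Satisfying worlds: {w0, w1, w2, w3}.

4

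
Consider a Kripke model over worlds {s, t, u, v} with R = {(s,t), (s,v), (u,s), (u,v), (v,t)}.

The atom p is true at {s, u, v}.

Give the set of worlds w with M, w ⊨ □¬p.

s: successors {t, v}; ¬p there: t:T, v:F. ✗
t: no successors, so □¬p holds vacuously. ✓
u: successors {s, v}; ¬p there: s:F, v:F. ✗
v: successors {t}; ¬p there: t:T. ✓

{t, v}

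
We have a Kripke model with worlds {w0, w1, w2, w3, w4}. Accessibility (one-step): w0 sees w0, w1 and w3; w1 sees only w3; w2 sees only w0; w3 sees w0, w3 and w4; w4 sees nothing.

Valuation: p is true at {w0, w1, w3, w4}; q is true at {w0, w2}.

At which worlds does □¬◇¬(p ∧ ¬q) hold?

w0: successors {w0, w1, w3}; ¬◇¬(p ∧ ¬q) there: w0:F, w1:T, w3:F. ✗
w1: successors {w3}; ¬◇¬(p ∧ ¬q) there: w3:F. ✗
w2: successors {w0}; ¬◇¬(p ∧ ¬q) there: w0:F. ✗
w3: successors {w0, w3, w4}; ¬◇¬(p ∧ ¬q) there: w0:F, w3:F, w4:T. ✗
w4: no successors, so □¬◇¬(p ∧ ¬q) holds vacuously. ✓

{w4}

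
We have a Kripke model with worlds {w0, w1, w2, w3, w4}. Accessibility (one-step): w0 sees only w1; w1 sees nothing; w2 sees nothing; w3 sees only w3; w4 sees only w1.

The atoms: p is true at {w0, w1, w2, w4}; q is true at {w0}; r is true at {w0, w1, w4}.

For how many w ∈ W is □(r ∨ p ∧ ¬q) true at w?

4

w0: successors {w1}; r ∨ p ∧ ¬q there: w1:T. ✓
w1: no successors, so □(r ∨ p ∧ ¬q) holds vacuously. ✓
w2: no successors, so □(r ∨ p ∧ ¬q) holds vacuously. ✓
w3: successors {w3}; r ∨ p ∧ ¬q there: w3:F. ✗
w4: successors {w1}; r ∨ p ∧ ¬q there: w1:T. ✓
Satisfying worlds: {w0, w1, w2, w4}.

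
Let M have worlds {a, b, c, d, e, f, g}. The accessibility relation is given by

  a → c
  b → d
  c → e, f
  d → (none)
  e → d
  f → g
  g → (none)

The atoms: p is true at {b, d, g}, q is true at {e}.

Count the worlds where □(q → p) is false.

1

a: successors {c}; q → p there: c:T. ✓
b: successors {d}; q → p there: d:T. ✓
c: successors {e, f}; q → p there: e:F, f:T. ✗
d: no successors, so □(q → p) holds vacuously. ✓
e: successors {d}; q → p there: d:T. ✓
f: successors {g}; q → p there: g:T. ✓
g: no successors, so □(q → p) holds vacuously. ✓
Satisfying worlds: {a, b, d, e, f, g}.
So □(q → p) fails at the other 1 world.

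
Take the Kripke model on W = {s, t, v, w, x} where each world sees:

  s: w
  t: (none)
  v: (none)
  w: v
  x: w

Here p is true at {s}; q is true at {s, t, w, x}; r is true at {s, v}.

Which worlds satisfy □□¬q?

{s, t, v, w, x}

s: successors {w}; □¬q there: w:T. ✓
t: no successors, so □□¬q holds vacuously. ✓
v: no successors, so □□¬q holds vacuously. ✓
w: successors {v}; □¬q there: v:T. ✓
x: successors {w}; □¬q there: w:T. ✓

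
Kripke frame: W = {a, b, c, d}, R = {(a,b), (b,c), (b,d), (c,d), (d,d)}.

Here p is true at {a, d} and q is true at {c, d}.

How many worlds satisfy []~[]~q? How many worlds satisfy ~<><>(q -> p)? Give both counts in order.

For []~[]~q:
a: successors {b}; ~[]~q there: b:T. ✓
b: successors {c, d}; ~[]~q there: c:T, d:T. ✓
c: successors {d}; ~[]~q there: d:T. ✓
d: successors {d}; ~[]~q there: d:T. ✓
— 4 worlds.
For ~<><>(q -> p):
a: <><>(q -> p) is T. ✗
b: <><>(q -> p) is T. ✗
c: <><>(q -> p) is T. ✗
d: <><>(q -> p) is T. ✗
— 0 worlds.

4 and 0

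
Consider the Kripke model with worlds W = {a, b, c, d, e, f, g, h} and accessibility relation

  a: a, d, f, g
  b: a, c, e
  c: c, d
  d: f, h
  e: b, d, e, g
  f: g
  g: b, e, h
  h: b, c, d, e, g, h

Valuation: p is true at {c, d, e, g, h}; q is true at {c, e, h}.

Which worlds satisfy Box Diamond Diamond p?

{a, b, c, d, e, f, g, h}

a: successors {a, d, f, g}; Diamond Diamond p there: a:T, d:T, f:T, g:T. ✓
b: successors {a, c, e}; Diamond Diamond p there: a:T, c:T, e:T. ✓
c: successors {c, d}; Diamond Diamond p there: c:T, d:T. ✓
d: successors {f, h}; Diamond Diamond p there: f:T, h:T. ✓
e: successors {b, d, e, g}; Diamond Diamond p there: b:T, d:T, e:T, g:T. ✓
f: successors {g}; Diamond Diamond p there: g:T. ✓
g: successors {b, e, h}; Diamond Diamond p there: b:T, e:T, h:T. ✓
h: successors {b, c, d, e, g, h}; Diamond Diamond p there: b:T, c:T, d:T, e:T, g:T, h:T. ✓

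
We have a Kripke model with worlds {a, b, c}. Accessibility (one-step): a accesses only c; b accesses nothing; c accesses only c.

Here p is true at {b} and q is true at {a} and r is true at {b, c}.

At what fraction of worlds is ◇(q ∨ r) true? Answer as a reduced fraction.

a: successors {c}; q ∨ r there: c:T. ✓
b: no successors, so ◇(q ∨ r) fails. ✗
c: successors {c}; q ∨ r there: c:T. ✓
That's 2 of 3 worlds, so 2/3.

2/3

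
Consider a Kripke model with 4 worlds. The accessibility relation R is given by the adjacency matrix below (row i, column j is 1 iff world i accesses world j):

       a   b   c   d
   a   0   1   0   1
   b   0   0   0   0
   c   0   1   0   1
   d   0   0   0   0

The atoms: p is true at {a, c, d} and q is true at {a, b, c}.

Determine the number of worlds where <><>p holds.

a: successors {b, d}; <>p there: b:F, d:F. ✗
b: no successors, so <><>p fails. ✗
c: successors {b, d}; <>p there: b:F, d:F. ✗
d: no successors, so <><>p fails. ✗
Satisfying worlds: ∅.

0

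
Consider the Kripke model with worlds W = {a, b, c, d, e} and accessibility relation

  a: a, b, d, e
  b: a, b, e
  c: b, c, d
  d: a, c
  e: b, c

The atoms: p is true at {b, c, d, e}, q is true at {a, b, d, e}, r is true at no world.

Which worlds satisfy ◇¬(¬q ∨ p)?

{a, b, d}

a: successors {a, b, d, e}; ¬(¬q ∨ p) there: a:T, b:F, d:F, e:F. ✓
b: successors {a, b, e}; ¬(¬q ∨ p) there: a:T, b:F, e:F. ✓
c: successors {b, c, d}; ¬(¬q ∨ p) there: b:F, c:F, d:F. ✗
d: successors {a, c}; ¬(¬q ∨ p) there: a:T, c:F. ✓
e: successors {b, c}; ¬(¬q ∨ p) there: b:F, c:F. ✗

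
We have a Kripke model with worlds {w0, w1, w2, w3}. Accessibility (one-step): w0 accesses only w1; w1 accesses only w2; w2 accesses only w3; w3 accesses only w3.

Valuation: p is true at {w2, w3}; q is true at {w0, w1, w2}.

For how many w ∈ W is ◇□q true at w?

w0: successors {w1}; □q there: w1:T. ✓
w1: successors {w2}; □q there: w2:F. ✗
w2: successors {w3}; □q there: w3:F. ✗
w3: successors {w3}; □q there: w3:F. ✗
Satisfying worlds: {w0}.

1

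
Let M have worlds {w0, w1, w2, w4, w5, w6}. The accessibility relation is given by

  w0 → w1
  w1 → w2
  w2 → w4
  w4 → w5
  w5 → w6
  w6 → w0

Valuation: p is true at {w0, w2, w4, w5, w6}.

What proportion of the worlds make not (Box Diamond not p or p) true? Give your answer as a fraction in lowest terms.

w0: Box Diamond not p or p is T. ✗
w1: Box Diamond not p or p is F. ✓
w2: Box Diamond not p or p is T. ✗
w4: Box Diamond not p or p is T. ✗
w5: Box Diamond not p or p is T. ✗
w6: Box Diamond not p or p is T. ✗
That's 1 of 6 worlds, so 1/6.

1/6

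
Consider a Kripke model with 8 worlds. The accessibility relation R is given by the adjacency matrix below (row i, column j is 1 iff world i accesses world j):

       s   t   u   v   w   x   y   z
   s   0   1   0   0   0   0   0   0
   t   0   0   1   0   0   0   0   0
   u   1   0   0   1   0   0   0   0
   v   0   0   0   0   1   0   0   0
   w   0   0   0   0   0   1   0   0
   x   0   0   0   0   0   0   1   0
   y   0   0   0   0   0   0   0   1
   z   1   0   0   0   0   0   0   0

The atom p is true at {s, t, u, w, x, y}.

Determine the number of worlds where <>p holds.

s: successors {t}; p there: t:T. ✓
t: successors {u}; p there: u:T. ✓
u: successors {s, v}; p there: s:T, v:F. ✓
v: successors {w}; p there: w:T. ✓
w: successors {x}; p there: x:T. ✓
x: successors {y}; p there: y:T. ✓
y: successors {z}; p there: z:F. ✗
z: successors {s}; p there: s:T. ✓
Satisfying worlds: {s, t, u, v, w, x, z}.

7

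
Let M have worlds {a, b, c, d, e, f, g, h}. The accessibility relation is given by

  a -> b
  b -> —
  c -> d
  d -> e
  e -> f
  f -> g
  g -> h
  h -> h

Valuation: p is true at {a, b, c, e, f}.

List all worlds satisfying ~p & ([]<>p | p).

a: ~p is F, []<>p | p is T. ✗
b: ~p is F, []<>p | p is T. ✗
c: ~p is F, []<>p | p is T. ✗
d: ~p is T, []<>p | p is T. ✓
e: ~p is F, []<>p | p is T. ✗
f: ~p is F, []<>p | p is T. ✗
g: ~p is T, []<>p | p is F. ✗
h: ~p is T, []<>p | p is F. ✗

{d}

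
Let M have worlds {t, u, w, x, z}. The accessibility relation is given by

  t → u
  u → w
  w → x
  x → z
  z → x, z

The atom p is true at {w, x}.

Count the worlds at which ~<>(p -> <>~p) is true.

t: <>(p -> <>~p) is T. ✗
u: <>(p -> <>~p) is F. ✓
w: <>(p -> <>~p) is T. ✗
x: <>(p -> <>~p) is T. ✗
z: <>(p -> <>~p) is T. ✗
Satisfying worlds: {u}.

1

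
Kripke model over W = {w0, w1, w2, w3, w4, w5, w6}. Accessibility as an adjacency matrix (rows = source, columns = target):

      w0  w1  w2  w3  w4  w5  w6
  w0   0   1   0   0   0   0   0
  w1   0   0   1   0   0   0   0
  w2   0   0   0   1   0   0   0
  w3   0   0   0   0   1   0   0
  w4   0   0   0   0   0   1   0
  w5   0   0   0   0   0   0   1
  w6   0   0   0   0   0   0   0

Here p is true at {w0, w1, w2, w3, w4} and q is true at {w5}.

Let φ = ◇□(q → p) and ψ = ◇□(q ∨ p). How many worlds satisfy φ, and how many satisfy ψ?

5 and 5

For ◇□(q → p):
w0: successors {w1}; □(q → p) there: w1:T. ✓
w1: successors {w2}; □(q → p) there: w2:T. ✓
w2: successors {w3}; □(q → p) there: w3:T. ✓
w3: successors {w4}; □(q → p) there: w4:F. ✗
w4: successors {w5}; □(q → p) there: w5:T. ✓
w5: successors {w6}; □(q → p) there: w6:T. ✓
w6: no successors, so ◇□(q → p) fails. ✗
— 5 worlds.
For ◇□(q ∨ p):
w0: successors {w1}; □(q ∨ p) there: w1:T. ✓
w1: successors {w2}; □(q ∨ p) there: w2:T. ✓
w2: successors {w3}; □(q ∨ p) there: w3:T. ✓
w3: successors {w4}; □(q ∨ p) there: w4:T. ✓
w4: successors {w5}; □(q ∨ p) there: w5:F. ✗
w5: successors {w6}; □(q ∨ p) there: w6:T. ✓
w6: no successors, so ◇□(q ∨ p) fails. ✗
— 5 worlds.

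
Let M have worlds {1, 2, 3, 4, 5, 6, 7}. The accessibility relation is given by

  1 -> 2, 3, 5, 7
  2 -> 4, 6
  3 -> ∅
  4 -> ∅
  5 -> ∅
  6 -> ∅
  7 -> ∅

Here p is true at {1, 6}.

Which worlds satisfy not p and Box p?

{3, 4, 5, 7}

1: not p is F, Box p is F. ✗
2: not p is T, Box p is F. ✗
3: not p is T, Box p is T. ✓
4: not p is T, Box p is T. ✓
5: not p is T, Box p is T. ✓
6: not p is F, Box p is T. ✗
7: not p is T, Box p is T. ✓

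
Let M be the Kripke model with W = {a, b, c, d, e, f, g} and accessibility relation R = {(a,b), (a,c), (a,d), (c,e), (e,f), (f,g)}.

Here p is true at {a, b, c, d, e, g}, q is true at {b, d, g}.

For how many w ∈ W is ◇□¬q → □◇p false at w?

a: ◇□¬q is T, □◇p is F. ✗
b: ◇□¬q is F, □◇p is T. ✓
c: ◇□¬q is T, □◇p is F. ✗
d: ◇□¬q is F, □◇p is T. ✓
e: ◇□¬q is F, □◇p is T. ✓
f: ◇□¬q is T, □◇p is F. ✗
g: ◇□¬q is F, □◇p is T. ✓
Satisfying worlds: {b, d, e, g}.
So ◇□¬q → □◇p fails at the other 3 worlds.

3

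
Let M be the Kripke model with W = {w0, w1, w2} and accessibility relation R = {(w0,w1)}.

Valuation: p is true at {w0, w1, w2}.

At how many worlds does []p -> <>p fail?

w0: []p is T, <>p is T. ✓
w1: []p is T, <>p is F. ✗
w2: []p is T, <>p is F. ✗
Satisfying worlds: {w0}.
So []p -> <>p fails at the other 2 worlds.

2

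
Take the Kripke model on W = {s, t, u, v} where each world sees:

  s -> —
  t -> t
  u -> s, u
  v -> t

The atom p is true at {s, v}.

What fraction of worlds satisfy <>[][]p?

1/4

s: no successors, so <>[][]p fails. ✗
t: successors {t}; [][]p there: t:F. ✗
u: successors {s, u}; [][]p there: s:T, u:F. ✓
v: successors {t}; [][]p there: t:F. ✗
That's 1 of 4 worlds, so 1/4.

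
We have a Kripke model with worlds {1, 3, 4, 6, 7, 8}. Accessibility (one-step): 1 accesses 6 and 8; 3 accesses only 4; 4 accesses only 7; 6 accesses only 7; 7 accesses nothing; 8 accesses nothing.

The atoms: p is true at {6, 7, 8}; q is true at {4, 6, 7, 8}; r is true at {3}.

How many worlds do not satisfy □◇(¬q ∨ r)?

4

1: successors {6, 8}; ◇(¬q ∨ r) there: 6:F, 8:F. ✗
3: successors {4}; ◇(¬q ∨ r) there: 4:F. ✗
4: successors {7}; ◇(¬q ∨ r) there: 7:F. ✗
6: successors {7}; ◇(¬q ∨ r) there: 7:F. ✗
7: no successors, so □◇(¬q ∨ r) holds vacuously. ✓
8: no successors, so □◇(¬q ∨ r) holds vacuously. ✓
Satisfying worlds: {7, 8}.
So □◇(¬q ∨ r) fails at the other 4 worlds.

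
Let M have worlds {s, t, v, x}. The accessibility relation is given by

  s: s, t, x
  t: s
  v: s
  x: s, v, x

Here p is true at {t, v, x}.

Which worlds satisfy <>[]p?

s: successors {s, t, x}; []p there: s:F, t:F, x:F. ✗
t: successors {s}; []p there: s:F. ✗
v: successors {s}; []p there: s:F. ✗
x: successors {s, v, x}; []p there: s:F, v:F, x:F. ✗

∅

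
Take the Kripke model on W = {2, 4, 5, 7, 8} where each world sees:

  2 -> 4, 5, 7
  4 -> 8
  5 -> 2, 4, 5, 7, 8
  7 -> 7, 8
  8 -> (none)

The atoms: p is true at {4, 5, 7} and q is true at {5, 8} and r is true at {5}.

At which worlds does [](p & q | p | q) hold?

2: successors {4, 5, 7}; p & q | p | q there: 4:T, 5:T, 7:T. ✓
4: successors {8}; p & q | p | q there: 8:T. ✓
5: successors {2, 4, 5, 7, 8}; p & q | p | q there: 2:F, 4:T, 5:T, 7:T, 8:T. ✗
7: successors {7, 8}; p & q | p | q there: 7:T, 8:T. ✓
8: no successors, so [](p & q | p | q) holds vacuously. ✓

{2, 4, 7, 8}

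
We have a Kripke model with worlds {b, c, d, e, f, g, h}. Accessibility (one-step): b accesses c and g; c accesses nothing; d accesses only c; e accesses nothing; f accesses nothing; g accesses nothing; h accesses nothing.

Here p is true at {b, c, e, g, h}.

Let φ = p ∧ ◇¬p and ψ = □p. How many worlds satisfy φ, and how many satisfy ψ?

0 and 7

For p ∧ ◇¬p:
b: p is T, ◇¬p is F. ✗
c: p is T, ◇¬p is F. ✗
d: p is F, ◇¬p is F. ✗
e: p is T, ◇¬p is F. ✗
f: p is F, ◇¬p is F. ✗
g: p is T, ◇¬p is F. ✗
h: p is T, ◇¬p is F. ✗
— 0 worlds.
For □p:
b: successors {c, g}; p there: c:T, g:T. ✓
c: no successors, so □p holds vacuously. ✓
d: successors {c}; p there: c:T. ✓
e: no successors, so □p holds vacuously. ✓
f: no successors, so □p holds vacuously. ✓
g: no successors, so □p holds vacuously. ✓
h: no successors, so □p holds vacuously. ✓
— 7 worlds.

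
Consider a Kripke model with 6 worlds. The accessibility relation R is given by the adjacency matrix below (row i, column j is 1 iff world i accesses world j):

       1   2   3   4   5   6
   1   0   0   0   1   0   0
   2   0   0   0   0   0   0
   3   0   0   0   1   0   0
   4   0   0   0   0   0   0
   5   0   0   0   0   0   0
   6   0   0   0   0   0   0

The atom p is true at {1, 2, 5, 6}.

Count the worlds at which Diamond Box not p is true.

1: successors {4}; Box not p there: 4:T. ✓
2: no successors, so Diamond Box not p fails. ✗
3: successors {4}; Box not p there: 4:T. ✓
4: no successors, so Diamond Box not p fails. ✗
5: no successors, so Diamond Box not p fails. ✗
6: no successors, so Diamond Box not p fails. ✗
Satisfying worlds: {1, 3}.

2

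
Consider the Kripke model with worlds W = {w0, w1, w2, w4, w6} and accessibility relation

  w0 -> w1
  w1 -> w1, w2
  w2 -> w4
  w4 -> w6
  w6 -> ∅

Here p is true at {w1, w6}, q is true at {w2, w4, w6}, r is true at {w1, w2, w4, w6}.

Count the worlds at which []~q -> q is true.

4

w0: []~q is T, q is F. ✗
w1: []~q is F, q is F. ✓
w2: []~q is F, q is T. ✓
w4: []~q is F, q is T. ✓
w6: []~q is T, q is T. ✓
Satisfying worlds: {w1, w2, w4, w6}.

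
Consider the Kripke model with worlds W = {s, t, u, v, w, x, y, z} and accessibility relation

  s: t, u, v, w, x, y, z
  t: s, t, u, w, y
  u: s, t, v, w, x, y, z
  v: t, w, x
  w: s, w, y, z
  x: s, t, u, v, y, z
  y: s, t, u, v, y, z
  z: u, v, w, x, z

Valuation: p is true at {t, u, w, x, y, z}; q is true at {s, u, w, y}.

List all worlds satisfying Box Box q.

∅

s: successors {t, u, v, w, x, y, z}; Box q there: t:F, u:F, v:F, w:F, x:F, y:F, z:F. ✗
t: successors {s, t, u, w, y}; Box q there: s:F, t:F, u:F, w:F, y:F. ✗
u: successors {s, t, v, w, x, y, z}; Box q there: s:F, t:F, v:F, w:F, x:F, y:F, z:F. ✗
v: successors {t, w, x}; Box q there: t:F, w:F, x:F. ✗
w: successors {s, w, y, z}; Box q there: s:F, w:F, y:F, z:F. ✗
x: successors {s, t, u, v, y, z}; Box q there: s:F, t:F, u:F, v:F, y:F, z:F. ✗
y: successors {s, t, u, v, y, z}; Box q there: s:F, t:F, u:F, v:F, y:F, z:F. ✗
z: successors {u, v, w, x, z}; Box q there: u:F, v:F, w:F, x:F, z:F. ✗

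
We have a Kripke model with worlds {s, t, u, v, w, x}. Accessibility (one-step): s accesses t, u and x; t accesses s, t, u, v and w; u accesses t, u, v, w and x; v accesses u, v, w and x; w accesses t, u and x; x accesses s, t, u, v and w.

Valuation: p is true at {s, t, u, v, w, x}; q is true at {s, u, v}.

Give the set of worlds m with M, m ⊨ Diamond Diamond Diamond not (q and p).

s: successors {t, u, x}; Diamond Diamond not (q and p) there: t:T, u:T, x:T. ✓
t: successors {s, t, u, v, w}; Diamond Diamond not (q and p) there: s:T, t:T, u:T, v:T, w:T. ✓
u: successors {t, u, v, w, x}; Diamond Diamond not (q and p) there: t:T, u:T, v:T, w:T, x:T. ✓
v: successors {u, v, w, x}; Diamond Diamond not (q and p) there: u:T, v:T, w:T, x:T. ✓
w: successors {t, u, x}; Diamond Diamond not (q and p) there: t:T, u:T, x:T. ✓
x: successors {s, t, u, v, w}; Diamond Diamond not (q and p) there: s:T, t:T, u:T, v:T, w:T. ✓

{s, t, u, v, w, x}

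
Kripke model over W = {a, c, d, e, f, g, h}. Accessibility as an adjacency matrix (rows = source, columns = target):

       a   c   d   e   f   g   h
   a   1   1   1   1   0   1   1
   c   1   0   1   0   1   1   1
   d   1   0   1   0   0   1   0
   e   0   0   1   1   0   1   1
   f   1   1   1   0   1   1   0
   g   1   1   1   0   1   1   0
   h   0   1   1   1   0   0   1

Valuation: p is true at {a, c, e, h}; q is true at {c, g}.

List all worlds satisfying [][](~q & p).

a: successors {a, c, d, e, g, h}; [](~q & p) there: a:F, c:F, d:F, e:F, g:F, h:F. ✗
c: successors {a, d, f, g, h}; [](~q & p) there: a:F, d:F, f:F, g:F, h:F. ✗
d: successors {a, d, g}; [](~q & p) there: a:F, d:F, g:F. ✗
e: successors {d, e, g, h}; [](~q & p) there: d:F, e:F, g:F, h:F. ✗
f: successors {a, c, d, f, g}; [](~q & p) there: a:F, c:F, d:F, f:F, g:F. ✗
g: successors {a, c, d, f, g}; [](~q & p) there: a:F, c:F, d:F, f:F, g:F. ✗
h: successors {c, d, e, h}; [](~q & p) there: c:F, d:F, e:F, h:F. ✗

∅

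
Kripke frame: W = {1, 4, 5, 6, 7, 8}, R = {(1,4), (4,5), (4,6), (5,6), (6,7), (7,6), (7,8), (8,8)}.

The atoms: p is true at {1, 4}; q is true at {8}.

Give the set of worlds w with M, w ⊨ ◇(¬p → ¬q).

{1, 4, 5, 6, 7}

1: successors {4}; ¬p → ¬q there: 4:T. ✓
4: successors {5, 6}; ¬p → ¬q there: 5:T, 6:T. ✓
5: successors {6}; ¬p → ¬q there: 6:T. ✓
6: successors {7}; ¬p → ¬q there: 7:T. ✓
7: successors {6, 8}; ¬p → ¬q there: 6:T, 8:F. ✓
8: successors {8}; ¬p → ¬q there: 8:F. ✗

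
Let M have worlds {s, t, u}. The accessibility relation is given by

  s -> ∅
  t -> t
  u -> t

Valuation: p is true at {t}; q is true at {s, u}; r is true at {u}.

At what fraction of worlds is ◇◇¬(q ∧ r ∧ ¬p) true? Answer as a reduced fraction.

2/3

s: no successors, so ◇◇¬(q ∧ r ∧ ¬p) fails. ✗
t: successors {t}; ◇¬(q ∧ r ∧ ¬p) there: t:T. ✓
u: successors {t}; ◇¬(q ∧ r ∧ ¬p) there: t:T. ✓
That's 2 of 3 worlds, so 2/3.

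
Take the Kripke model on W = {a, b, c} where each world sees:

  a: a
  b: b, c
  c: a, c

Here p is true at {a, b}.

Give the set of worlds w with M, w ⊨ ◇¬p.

a: successors {a}; ¬p there: a:F. ✗
b: successors {b, c}; ¬p there: b:F, c:T. ✓
c: successors {a, c}; ¬p there: a:F, c:T. ✓

{b, c}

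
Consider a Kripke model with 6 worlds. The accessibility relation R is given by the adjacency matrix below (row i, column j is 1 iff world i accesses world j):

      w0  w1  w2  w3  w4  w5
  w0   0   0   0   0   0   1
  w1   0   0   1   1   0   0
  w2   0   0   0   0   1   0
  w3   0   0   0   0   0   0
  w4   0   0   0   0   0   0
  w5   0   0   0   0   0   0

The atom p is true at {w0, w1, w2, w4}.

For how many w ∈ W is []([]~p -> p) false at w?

2

w0: successors {w5}; []~p -> p there: w5:F. ✗
w1: successors {w2, w3}; []~p -> p there: w2:T, w3:F. ✗
w2: successors {w4}; []~p -> p there: w4:T. ✓
w3: no successors, so []([]~p -> p) holds vacuously. ✓
w4: no successors, so []([]~p -> p) holds vacuously. ✓
w5: no successors, so []([]~p -> p) holds vacuously. ✓
Satisfying worlds: {w2, w3, w4, w5}.
So []([]~p -> p) fails at the other 2 worlds.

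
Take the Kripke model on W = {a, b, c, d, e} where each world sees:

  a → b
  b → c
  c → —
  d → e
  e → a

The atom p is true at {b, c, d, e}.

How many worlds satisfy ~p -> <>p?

5

a: ~p is T, <>p is T. ✓
b: ~p is F, <>p is T. ✓
c: ~p is F, <>p is F. ✓
d: ~p is F, <>p is T. ✓
e: ~p is F, <>p is F. ✓
Satisfying worlds: {a, b, c, d, e}.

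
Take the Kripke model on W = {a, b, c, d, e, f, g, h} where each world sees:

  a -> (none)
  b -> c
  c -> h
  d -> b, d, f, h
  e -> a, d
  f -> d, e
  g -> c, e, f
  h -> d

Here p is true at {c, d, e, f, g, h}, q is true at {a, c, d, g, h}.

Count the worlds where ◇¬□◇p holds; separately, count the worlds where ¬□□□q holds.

For ◇¬□◇p:
a: no successors, so ◇¬□◇p fails. ✗
b: successors {c}; ¬□◇p there: c:F. ✗
c: successors {h}; ¬□◇p there: h:F. ✗
d: successors {b, d, f, h}; ¬□◇p there: b:F, d:F, f:F, h:F. ✗
e: successors {a, d}; ¬□◇p there: a:F, d:F. ✗
f: successors {d, e}; ¬□◇p there: d:F, e:T. ✓
g: successors {c, e, f}; ¬□◇p there: c:F, e:T, f:F. ✓
h: successors {d}; ¬□◇p there: d:F. ✗
— 2 worlds.
For ¬□□□q:
a: □□□q is T. ✗
b: □□□q is T. ✗
c: □□□q is F. ✓
d: □□□q is F. ✓
e: □□□q is F. ✓
f: □□□q is F. ✓
g: □□□q is F. ✓
h: □□□q is F. ✓
— 6 worlds.

2 and 6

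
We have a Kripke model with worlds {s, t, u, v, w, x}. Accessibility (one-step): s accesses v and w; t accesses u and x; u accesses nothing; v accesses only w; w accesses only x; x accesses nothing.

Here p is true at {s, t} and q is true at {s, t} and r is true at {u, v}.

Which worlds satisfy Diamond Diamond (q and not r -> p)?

s: successors {v, w}; Diamond (q and not r -> p) there: v:T, w:T. ✓
t: successors {u, x}; Diamond (q and not r -> p) there: u:F, x:F. ✗
u: no successors, so Diamond Diamond (q and not r -> p) fails. ✗
v: successors {w}; Diamond (q and not r -> p) there: w:T. ✓
w: successors {x}; Diamond (q and not r -> p) there: x:F. ✗
x: no successors, so Diamond Diamond (q and not r -> p) fails. ✗

{s, v}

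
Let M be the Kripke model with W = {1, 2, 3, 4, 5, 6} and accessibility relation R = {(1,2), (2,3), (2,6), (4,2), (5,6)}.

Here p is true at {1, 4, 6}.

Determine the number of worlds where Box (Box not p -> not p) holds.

1: successors {2}; Box not p -> not p there: 2:T. ✓
2: successors {3, 6}; Box not p -> not p there: 3:T, 6:F. ✗
3: no successors, so Box (Box not p -> not p) holds vacuously. ✓
4: successors {2}; Box not p -> not p there: 2:T. ✓
5: successors {6}; Box not p -> not p there: 6:F. ✗
6: no successors, so Box (Box not p -> not p) holds vacuously. ✓
Satisfying worlds: {1, 3, 4, 6}.

4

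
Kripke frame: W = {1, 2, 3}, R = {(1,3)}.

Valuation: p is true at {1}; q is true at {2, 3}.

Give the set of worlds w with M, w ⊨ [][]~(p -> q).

{1, 2, 3}

1: successors {3}; []~(p -> q) there: 3:T. ✓
2: no successors, so [][]~(p -> q) holds vacuously. ✓
3: no successors, so [][]~(p -> q) holds vacuously. ✓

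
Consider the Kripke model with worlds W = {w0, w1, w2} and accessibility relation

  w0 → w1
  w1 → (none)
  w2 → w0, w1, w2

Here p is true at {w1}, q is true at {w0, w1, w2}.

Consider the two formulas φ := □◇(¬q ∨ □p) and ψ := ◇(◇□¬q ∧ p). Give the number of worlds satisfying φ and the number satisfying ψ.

1 and 0

For □◇(¬q ∨ □p):
w0: successors {w1}; ◇(¬q ∨ □p) there: w1:F. ✗
w1: no successors, so □◇(¬q ∨ □p) holds vacuously. ✓
w2: successors {w0, w1, w2}; ◇(¬q ∨ □p) there: w0:T, w1:F, w2:T. ✗
— 1 world.
For ◇(◇□¬q ∧ p):
w0: successors {w1}; ◇□¬q ∧ p there: w1:F. ✗
w1: no successors, so ◇(◇□¬q ∧ p) fails. ✗
w2: successors {w0, w1, w2}; ◇□¬q ∧ p there: w0:F, w1:F, w2:F. ✗
— 0 worlds.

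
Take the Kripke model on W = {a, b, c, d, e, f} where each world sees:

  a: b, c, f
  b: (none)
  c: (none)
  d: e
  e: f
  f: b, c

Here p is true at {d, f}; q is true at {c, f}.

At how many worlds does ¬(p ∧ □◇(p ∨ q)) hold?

5

a: p ∧ □◇(p ∨ q) is F. ✓
b: p ∧ □◇(p ∨ q) is F. ✓
c: p ∧ □◇(p ∨ q) is F. ✓
d: p ∧ □◇(p ∨ q) is T. ✗
e: p ∧ □◇(p ∨ q) is F. ✓
f: p ∧ □◇(p ∨ q) is F. ✓
Satisfying worlds: {a, b, c, e, f}.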